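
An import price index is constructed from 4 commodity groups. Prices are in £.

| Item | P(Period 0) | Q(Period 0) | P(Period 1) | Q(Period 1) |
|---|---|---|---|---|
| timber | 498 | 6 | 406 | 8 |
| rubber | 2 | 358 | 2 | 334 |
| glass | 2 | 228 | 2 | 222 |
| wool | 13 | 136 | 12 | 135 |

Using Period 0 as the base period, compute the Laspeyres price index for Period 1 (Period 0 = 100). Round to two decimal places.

Laspeyres price index uses base-period quantities as weights.
ΣP(Period 1)·Q(Period 0) = 406×6 + 2×358 + 2×228 + 12×136 = 2436 + 716 + 456 + 1632 = 5240
ΣP(Period 0)·Q(Period 0) = 498×6 + 2×358 + 2×228 + 13×136 = 2988 + 716 + 456 + 1768 = 5928
Index = 5240 / 5928 × 100 = 88.3941

88.39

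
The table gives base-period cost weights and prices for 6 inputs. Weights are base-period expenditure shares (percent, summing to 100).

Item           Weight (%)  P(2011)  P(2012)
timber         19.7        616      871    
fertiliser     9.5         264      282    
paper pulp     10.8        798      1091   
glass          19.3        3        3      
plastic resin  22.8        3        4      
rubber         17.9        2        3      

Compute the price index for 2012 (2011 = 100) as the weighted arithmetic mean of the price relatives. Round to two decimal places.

129.32

timber: 19.7 × (871/616) = 19.7 × 1.413961 = 27.8550
fertiliser: 9.5 × (282/264) = 9.5 × 1.068182 = 10.1477
paper pulp: 10.8 × (1091/798) = 10.8 × 1.367168 = 14.7654
glass: 19.3 × (3/3) = 19.3 × 1.000000 = 19.3000
plastic resin: 22.8 × (4/3) = 22.8 × 1.333333 = 30.4000
rubber: 17.9 × (3/2) = 17.9 × 1.500000 = 26.8500
Index = Σ wᵢ·(p₁ᵢ/p₀ᵢ) = 27.8550 + 10.1477 + 14.7654 + 19.3000 + 30.4000 + 26.8500 = 129.3182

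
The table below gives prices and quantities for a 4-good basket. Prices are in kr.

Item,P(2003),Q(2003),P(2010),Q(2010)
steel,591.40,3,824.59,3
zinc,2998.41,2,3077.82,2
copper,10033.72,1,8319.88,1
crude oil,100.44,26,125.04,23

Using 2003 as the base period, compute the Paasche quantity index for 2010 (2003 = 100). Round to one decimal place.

Paasche quantity index uses current-period prices as weights.
ΣP(2010)·Q(2010) = 824.59×3 + 3077.82×2 + 8319.88×1 + 125.04×23 = 2473.77 + 6155.64 + 8319.88 + 2875.92 = 19825.21
ΣP(2010)·Q(2003) = 824.59×3 + 3077.82×2 + 8319.88×1 + 125.04×26 = 2473.77 + 6155.64 + 8319.88 + 3251.04 = 20200.33
Index = 19825.21 / 20200.33 × 100 = 98.1430

98.1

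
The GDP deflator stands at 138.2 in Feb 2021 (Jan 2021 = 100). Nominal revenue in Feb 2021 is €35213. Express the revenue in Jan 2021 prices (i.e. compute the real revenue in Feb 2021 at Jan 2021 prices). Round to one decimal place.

25479.7

Real = Nominal ÷ (Index/100) = 35213 ÷ (138.2/100)
     = 35213 ÷ 1.382 = 25479.7395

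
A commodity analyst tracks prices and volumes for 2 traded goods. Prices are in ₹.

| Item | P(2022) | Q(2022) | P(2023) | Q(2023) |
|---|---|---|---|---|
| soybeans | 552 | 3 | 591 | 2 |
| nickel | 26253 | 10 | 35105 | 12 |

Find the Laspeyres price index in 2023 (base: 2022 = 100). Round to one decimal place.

Laspeyres price index uses base-period quantities as weights.
ΣP(2023)·Q(2022) = 591×3 + 35105×10 = 1773 + 351050 = 352823
ΣP(2022)·Q(2022) = 552×3 + 26253×10 = 1656 + 262530 = 264186
Index = 352823 / 264186 × 100 = 133.5510

133.6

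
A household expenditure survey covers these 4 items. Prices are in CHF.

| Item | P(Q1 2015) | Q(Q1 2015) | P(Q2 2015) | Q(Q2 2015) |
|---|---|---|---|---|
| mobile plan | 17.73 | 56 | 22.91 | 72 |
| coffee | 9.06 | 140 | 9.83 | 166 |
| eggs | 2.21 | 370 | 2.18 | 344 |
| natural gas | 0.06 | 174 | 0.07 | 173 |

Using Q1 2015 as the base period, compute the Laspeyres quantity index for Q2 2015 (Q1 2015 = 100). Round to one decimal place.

114.9

Laspeyres quantity index uses base-period prices as weights.
ΣP(Q1 2015)·Q(Q2 2015) = 17.73×72 + 9.06×166 + 2.21×344 + 0.06×173 = 1276.56 + 1503.96 + 760.24 + 10.38 = 3551.14
ΣP(Q1 2015)·Q(Q1 2015) = 17.73×56 + 9.06×140 + 2.21×370 + 0.06×174 = 992.88 + 1268.4 + 817.7 + 10.44 = 3089.42
Index = 3551.14 / 3089.42 × 100 = 114.9452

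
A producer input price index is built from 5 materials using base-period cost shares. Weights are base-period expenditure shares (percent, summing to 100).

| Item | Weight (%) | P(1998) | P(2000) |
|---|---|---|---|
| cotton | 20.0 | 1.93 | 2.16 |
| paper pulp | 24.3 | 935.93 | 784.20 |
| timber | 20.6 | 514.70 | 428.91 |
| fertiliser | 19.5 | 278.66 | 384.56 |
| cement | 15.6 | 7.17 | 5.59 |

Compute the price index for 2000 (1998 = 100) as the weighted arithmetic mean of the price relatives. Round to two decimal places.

cotton: 20.0 × (2.16/1.93) = 20.0 × 1.119171 = 22.3834
paper pulp: 24.3 × (784.20/935.93) = 24.3 × 0.837883 = 20.3606
timber: 20.6 × (428.91/514.70) = 20.6 × 0.833320 = 17.1664
fertiliser: 19.5 × (384.56/278.66) = 19.5 × 1.380033 = 26.9106
cement: 15.6 × (5.59/7.17) = 15.6 × 0.779637 = 12.1623
Index = Σ wᵢ·(p₁ᵢ/p₀ᵢ) = 22.3834 + 20.3606 + 17.1664 + 26.9106 + 12.1623 = 98.9834

98.98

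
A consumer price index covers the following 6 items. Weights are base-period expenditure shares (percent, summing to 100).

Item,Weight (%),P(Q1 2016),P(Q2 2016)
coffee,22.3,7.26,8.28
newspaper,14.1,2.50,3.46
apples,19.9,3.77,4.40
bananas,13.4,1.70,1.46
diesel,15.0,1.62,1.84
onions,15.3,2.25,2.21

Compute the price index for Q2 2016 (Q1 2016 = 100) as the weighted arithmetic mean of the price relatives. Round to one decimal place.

coffee: 22.3 × (8.28/7.26) = 22.3 × 1.140496 = 25.4331
newspaper: 14.1 × (3.46/2.50) = 14.1 × 1.384000 = 19.5144
apples: 19.9 × (4.40/3.77) = 19.9 × 1.167109 = 23.2255
bananas: 13.4 × (1.46/1.70) = 13.4 × 0.858824 = 11.5082
diesel: 15.0 × (1.84/1.62) = 15.0 × 1.135802 = 17.0370
onions: 15.3 × (2.21/2.25) = 15.3 × 0.982222 = 15.0280
Index = Σ wᵢ·(p₁ᵢ/p₀ᵢ) = 25.4331 + 19.5144 + 23.2255 + 11.5082 + 17.0370 + 15.0280 = 111.7462

111.7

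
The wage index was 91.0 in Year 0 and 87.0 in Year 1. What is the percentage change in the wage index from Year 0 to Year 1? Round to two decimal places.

Change = (87.0 − 91.0) / 91.0 × 100
       = -4.0 / 91.0 × 100 = -4.3956%

-4.40%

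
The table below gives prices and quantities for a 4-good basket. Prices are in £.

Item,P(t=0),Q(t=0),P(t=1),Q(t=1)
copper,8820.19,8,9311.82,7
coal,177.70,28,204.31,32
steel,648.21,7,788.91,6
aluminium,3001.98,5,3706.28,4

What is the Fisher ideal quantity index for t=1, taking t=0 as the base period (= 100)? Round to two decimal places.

87.59

Laspeyres component (base-period weights):
ΣP(t=0)Q(t=1) = 8820.19×7 + 177.70×32 + 648.21×6 + 3001.98×4 = 61741.33 + 5686.4 + 3889.26 + 12007.92 = 83324.91
ΣP(t=0)Q(t=0) = 8820.19×8 + 177.70×28 + 648.21×7 + 3001.98×5 = 70561.52 + 4975.6 + 4537.47 + 15009.9 = 95084.49
L = 83324.91 / 95084.49 × 100 = 87.6325
Paasche component (current-period weights):
ΣP(t=1)Q(t=1) = 9311.82×7 + 204.31×32 + 788.91×6 + 3706.28×4 = 65182.74 + 6537.92 + 4733.46 + 14825.12 = 91279.24
ΣP(t=1)Q(t=0) = 9311.82×8 + 204.31×28 + 788.91×7 + 3706.28×5 = 74494.56 + 5720.68 + 5522.37 + 18531.4 = 104269.01
P = 91279.24 / 104269.01 × 100 = 87.5421
Fisher = √(L × P) = √(87.6325 × 87.5421) = 87.5873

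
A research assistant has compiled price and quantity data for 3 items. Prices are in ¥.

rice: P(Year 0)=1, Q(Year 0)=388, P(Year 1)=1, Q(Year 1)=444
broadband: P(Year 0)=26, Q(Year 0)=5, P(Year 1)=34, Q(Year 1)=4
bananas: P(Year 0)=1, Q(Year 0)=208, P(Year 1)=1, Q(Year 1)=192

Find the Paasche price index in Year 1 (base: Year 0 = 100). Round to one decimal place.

104.3

Paasche price index uses current-period quantities as weights.
ΣP(Year 1)·Q(Year 1) = 1×444 + 34×4 + 1×192 = 444 + 136 + 192 = 772
ΣP(Year 0)·Q(Year 1) = 1×444 + 26×4 + 1×192 = 444 + 104 + 192 = 740
Index = 772 / 740 × 100 = 104.3243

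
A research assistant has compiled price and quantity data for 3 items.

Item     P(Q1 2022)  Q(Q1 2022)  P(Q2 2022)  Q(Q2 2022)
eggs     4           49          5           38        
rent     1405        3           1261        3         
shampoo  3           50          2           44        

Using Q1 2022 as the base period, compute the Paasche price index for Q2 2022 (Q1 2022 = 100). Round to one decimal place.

90.3

Paasche price index uses current-period quantities as weights.
ΣP(Q2 2022)·Q(Q2 2022) = 5×38 + 1261×3 + 2×44 = 190 + 3783 + 88 = 4061
ΣP(Q1 2022)·Q(Q2 2022) = 4×38 + 1405×3 + 3×44 = 152 + 4215 + 132 = 4499
Index = 4061 / 4499 × 100 = 90.2645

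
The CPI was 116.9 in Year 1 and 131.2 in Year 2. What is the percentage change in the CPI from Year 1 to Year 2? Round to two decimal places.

12.23%

Change = (131.2 − 116.9) / 116.9 × 100
       = 14.3 / 116.9 × 100 = 12.2327%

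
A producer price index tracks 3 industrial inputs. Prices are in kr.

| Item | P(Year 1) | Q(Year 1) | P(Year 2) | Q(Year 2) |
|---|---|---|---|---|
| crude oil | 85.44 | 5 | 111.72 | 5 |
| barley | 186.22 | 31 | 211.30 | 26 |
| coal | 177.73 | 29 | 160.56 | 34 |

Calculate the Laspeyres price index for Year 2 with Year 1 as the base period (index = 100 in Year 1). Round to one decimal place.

Laspeyres price index uses base-period quantities as weights.
ΣP(Year 2)·Q(Year 1) = 111.72×5 + 211.30×31 + 160.56×29 = 558.6 + 6550.3 + 4656.24 = 11765.14
ΣP(Year 1)·Q(Year 1) = 85.44×5 + 186.22×31 + 177.73×29 = 427.2 + 5772.82 + 5154.17 = 11354.19
Index = 11765.14 / 11354.19 × 100 = 103.6194

103.6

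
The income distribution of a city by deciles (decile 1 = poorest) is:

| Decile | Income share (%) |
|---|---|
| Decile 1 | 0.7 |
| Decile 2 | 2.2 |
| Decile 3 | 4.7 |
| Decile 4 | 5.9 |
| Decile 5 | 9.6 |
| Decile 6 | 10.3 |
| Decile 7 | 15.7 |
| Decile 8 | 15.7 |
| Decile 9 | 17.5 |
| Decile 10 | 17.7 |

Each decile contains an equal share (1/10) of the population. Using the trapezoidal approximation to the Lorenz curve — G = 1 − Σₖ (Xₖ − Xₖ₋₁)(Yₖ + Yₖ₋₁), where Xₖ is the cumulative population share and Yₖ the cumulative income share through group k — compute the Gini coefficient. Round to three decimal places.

0.345

Cumulative income shares Yₖ: 0.0070, 0.0290, 0.0760, 0.1350, 0.2310, 0.3340, 0.4910, 0.6480, 0.8230, 1.0000
Σ (Xₖ−Xₖ₋₁)(Yₖ+Yₖ₋₁) = (1/10)(0.0070+0.0000) + (1/10)(0.0290+0.0070) + (1/10)(0.0760+0.0290) + (1/10)(0.1350+0.0760) + (1/10)(0.2310+0.1350) + (1/10)(0.3340+0.2310) + (1/10)(0.4910+0.3340) + (1/10)(0.6480+0.4910) + (1/10)(0.8230+0.6480) + (1/10)(1.0000+0.8230)
  = 0.0007 + 0.0036 + 0.0105 + 0.0211 + 0.0366 + 0.0565 + 0.0825 + 0.1139 + 0.1471 + 0.1823 = 0.6548
G = 1 − 0.6548 = 0.3452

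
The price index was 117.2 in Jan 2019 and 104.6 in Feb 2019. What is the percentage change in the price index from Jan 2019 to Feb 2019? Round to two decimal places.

Change = (104.6 − 117.2) / 117.2 × 100
       = -12.6 / 117.2 × 100 = -10.7509%

-10.75%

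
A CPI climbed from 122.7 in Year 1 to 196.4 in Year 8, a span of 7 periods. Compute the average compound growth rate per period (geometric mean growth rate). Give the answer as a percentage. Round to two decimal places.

6.95%

Growth factor = (196.4/122.7)^(1/7) = (1.600652)^(1/7) = 1.069511
Growth rate = 1.069511 − 1 = 0.069511 = 6.9511%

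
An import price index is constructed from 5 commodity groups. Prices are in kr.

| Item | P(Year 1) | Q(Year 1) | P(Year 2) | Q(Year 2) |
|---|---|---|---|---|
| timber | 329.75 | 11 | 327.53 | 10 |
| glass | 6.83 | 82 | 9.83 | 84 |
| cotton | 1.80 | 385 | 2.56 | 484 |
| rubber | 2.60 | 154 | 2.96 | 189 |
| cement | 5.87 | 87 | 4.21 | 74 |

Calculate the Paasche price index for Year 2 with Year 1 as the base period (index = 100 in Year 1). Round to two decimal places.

Paasche price index uses current-period quantities as weights.
ΣP(Year 2)·Q(Year 2) = 327.53×10 + 9.83×84 + 2.56×484 + 2.96×189 + 4.21×74 = 3275.3 + 825.72 + 1239.04 + 559.44 + 311.54 = 6211.04
ΣP(Year 1)·Q(Year 2) = 329.75×10 + 6.83×84 + 1.80×484 + 2.60×189 + 5.87×74 = 3297.5 + 573.72 + 871.2 + 491.4 + 434.38 = 5668.2
Index = 6211.04 / 5668.2 × 100 = 109.5769

109.58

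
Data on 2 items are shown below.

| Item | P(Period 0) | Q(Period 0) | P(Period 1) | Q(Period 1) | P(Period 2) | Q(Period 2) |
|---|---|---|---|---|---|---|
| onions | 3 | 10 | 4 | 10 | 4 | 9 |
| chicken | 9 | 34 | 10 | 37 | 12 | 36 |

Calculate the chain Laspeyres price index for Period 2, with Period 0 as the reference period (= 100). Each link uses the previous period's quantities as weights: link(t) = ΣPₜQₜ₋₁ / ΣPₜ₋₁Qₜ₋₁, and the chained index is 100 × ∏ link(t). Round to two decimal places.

133.51

Link Period 0→Period 1:
ΣP(Period 1)Q(Period 0) = 4×10 + 10×34 = 40 + 340 = 380
ΣP(Period 0)Q(Period 0) = 3×10 + 9×34 = 30 + 306 = 336
link = 380/336 = 1.130952
Link Period 1→Period 2:
ΣP(Period 2)Q(Period 1) = 4×10 + 12×37 = 40 + 444 = 484
ΣP(Period 1)Q(Period 1) = 4×10 + 10×37 = 40 + 370 = 410
link = 484/410 = 1.180488
Chained index = 100 × 1.130952 × 1.180488 = 133.5075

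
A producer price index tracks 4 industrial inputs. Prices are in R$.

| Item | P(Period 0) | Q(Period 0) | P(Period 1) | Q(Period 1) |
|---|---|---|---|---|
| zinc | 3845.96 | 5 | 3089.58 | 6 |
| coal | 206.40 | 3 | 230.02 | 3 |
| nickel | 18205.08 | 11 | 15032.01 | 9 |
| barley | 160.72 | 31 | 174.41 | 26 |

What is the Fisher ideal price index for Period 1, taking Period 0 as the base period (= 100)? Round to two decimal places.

Laspeyres component (base-period weights):
ΣP(Period 1)Q(Period 0) = 3089.58×5 + 230.02×3 + 15032.01×11 + 174.41×31 = 15447.9 + 690.06 + 165352.11 + 5406.71 = 186896.78
ΣP(Period 0)Q(Period 0) = 3845.96×5 + 206.40×3 + 18205.08×11 + 160.72×31 = 19229.8 + 619.2 + 200255.88 + 4982.32 = 225087.2
L = 186896.78 / 225087.2 × 100 = 83.0331
Paasche component (current-period weights):
ΣP(Period 1)Q(Period 1) = 3089.58×6 + 230.02×3 + 15032.01×9 + 174.41×26 = 18537.48 + 690.06 + 135288.09 + 4534.66 = 159050.29
ΣP(Period 0)Q(Period 1) = 3845.96×6 + 206.40×3 + 18205.08×9 + 160.72×26 = 23075.76 + 619.2 + 163845.72 + 4178.72 = 191719.4
P = 159050.29 / 191719.4 × 100 = 82.9599
Fisher = √(L × P) = √(83.0331 × 82.9599) = 82.9965

83.00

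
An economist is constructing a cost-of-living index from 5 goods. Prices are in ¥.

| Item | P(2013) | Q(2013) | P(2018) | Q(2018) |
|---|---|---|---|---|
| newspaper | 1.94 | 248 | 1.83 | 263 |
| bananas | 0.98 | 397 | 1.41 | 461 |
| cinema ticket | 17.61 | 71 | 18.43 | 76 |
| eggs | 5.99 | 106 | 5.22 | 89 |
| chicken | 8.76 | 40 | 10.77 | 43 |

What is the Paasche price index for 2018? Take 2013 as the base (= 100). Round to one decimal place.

107.8

Paasche price index uses current-period quantities as weights.
ΣP(2018)·Q(2018) = 1.83×263 + 1.41×461 + 18.43×76 + 5.22×89 + 10.77×43 = 481.29 + 650.01 + 1400.68 + 464.58 + 463.11 = 3459.67
ΣP(2013)·Q(2018) = 1.94×263 + 0.98×461 + 17.61×76 + 5.99×89 + 8.76×43 = 510.22 + 451.78 + 1338.36 + 533.11 + 376.68 = 3210.15
Index = 3459.67 / 3210.15 × 100 = 107.7728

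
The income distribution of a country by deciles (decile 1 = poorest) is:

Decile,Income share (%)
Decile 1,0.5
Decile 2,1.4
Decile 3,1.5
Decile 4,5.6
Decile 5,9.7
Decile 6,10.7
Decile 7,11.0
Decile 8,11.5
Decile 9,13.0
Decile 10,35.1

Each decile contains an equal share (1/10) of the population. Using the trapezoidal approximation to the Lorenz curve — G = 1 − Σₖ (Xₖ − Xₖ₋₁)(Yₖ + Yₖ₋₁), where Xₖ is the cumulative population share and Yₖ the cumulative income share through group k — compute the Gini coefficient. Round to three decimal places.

0.460

Cumulative income shares Yₖ: 0.0050, 0.0190, 0.0340, 0.0900, 0.1870, 0.2940, 0.4040, 0.5190, 0.6490, 1.0000
Σ (Xₖ−Xₖ₋₁)(Yₖ+Yₖ₋₁) = (1/10)(0.0050+0.0000) + (1/10)(0.0190+0.0050) + (1/10)(0.0340+0.0190) + (1/10)(0.0900+0.0340) + (1/10)(0.1870+0.0900) + (1/10)(0.2940+0.1870) + (1/10)(0.4040+0.2940) + (1/10)(0.5190+0.4040) + (1/10)(0.6490+0.5190) + (1/10)(1.0000+0.6490)
  = 0.0005 + 0.0024 + 0.0053 + 0.0124 + 0.0277 + 0.0481 + 0.0698 + 0.0923 + 0.1168 + 0.1649 = 0.5402
G = 1 − 0.5402 = 0.4598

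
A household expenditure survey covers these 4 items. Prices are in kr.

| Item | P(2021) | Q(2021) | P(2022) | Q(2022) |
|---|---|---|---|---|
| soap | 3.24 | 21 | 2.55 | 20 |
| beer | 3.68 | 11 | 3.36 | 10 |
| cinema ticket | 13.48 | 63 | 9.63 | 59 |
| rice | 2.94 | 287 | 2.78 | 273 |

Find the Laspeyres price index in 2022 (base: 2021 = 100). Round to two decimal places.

82.99

Laspeyres price index uses base-period quantities as weights.
ΣP(2022)·Q(2021) = 2.55×21 + 3.36×11 + 9.63×63 + 2.78×287 = 53.55 + 36.96 + 606.69 + 797.86 = 1495.06
ΣP(2021)·Q(2021) = 3.24×21 + 3.68×11 + 13.48×63 + 2.94×287 = 68.04 + 40.48 + 849.24 + 843.78 = 1801.54
Index = 1495.06 / 1801.54 × 100 = 82.9879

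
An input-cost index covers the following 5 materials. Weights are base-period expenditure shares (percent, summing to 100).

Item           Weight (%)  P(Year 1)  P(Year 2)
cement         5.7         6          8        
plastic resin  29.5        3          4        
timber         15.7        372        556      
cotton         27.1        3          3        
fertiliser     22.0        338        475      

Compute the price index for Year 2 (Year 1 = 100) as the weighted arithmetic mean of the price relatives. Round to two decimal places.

cement: 5.7 × (8/6) = 5.7 × 1.333333 = 7.6000
plastic resin: 29.5 × (4/3) = 29.5 × 1.333333 = 39.3333
timber: 15.7 × (556/372) = 15.7 × 1.494624 = 23.4656
cotton: 27.1 × (3/3) = 27.1 × 1.000000 = 27.1000
fertiliser: 22.0 × (475/338) = 22.0 × 1.405325 = 30.9172
Index = Σ wᵢ·(p₁ᵢ/p₀ᵢ) = 7.6000 + 39.3333 + 23.4656 + 27.1000 + 30.9172 = 128.4161

128.42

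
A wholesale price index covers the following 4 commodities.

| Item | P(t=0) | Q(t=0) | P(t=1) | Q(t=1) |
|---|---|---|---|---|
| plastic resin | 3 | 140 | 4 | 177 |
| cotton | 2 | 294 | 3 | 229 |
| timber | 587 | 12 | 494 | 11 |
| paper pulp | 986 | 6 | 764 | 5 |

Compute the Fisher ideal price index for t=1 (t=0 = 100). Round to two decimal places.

Laspeyres component (base-period weights):
ΣP(t=1)Q(t=0) = 4×140 + 3×294 + 494×12 + 764×6 = 560 + 882 + 5928 + 4584 = 11954
ΣP(t=0)Q(t=0) = 3×140 + 2×294 + 587×12 + 986×6 = 420 + 588 + 7044 + 5916 = 13968
L = 11954 / 13968 × 100 = 85.5813
Paasche component (current-period weights):
ΣP(t=1)Q(t=1) = 4×177 + 3×229 + 494×11 + 764×5 = 708 + 687 + 5434 + 3820 = 10649
ΣP(t=0)Q(t=1) = 3×177 + 2×229 + 587×11 + 986×5 = 531 + 458 + 6457 + 4930 = 12376
P = 10649 / 12376 × 100 = 86.0456
Fisher = √(L × P) = √(85.5813 × 86.0456) = 85.8131

85.81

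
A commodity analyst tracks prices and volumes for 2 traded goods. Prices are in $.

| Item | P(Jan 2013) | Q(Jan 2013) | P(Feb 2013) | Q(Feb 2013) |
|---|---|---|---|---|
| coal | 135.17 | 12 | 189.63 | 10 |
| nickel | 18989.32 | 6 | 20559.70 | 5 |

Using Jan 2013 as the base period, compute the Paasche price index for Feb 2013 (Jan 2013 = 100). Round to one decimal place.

108.7

Paasche price index uses current-period quantities as weights.
ΣP(Feb 2013)·Q(Feb 2013) = 189.63×10 + 20559.70×5 = 1896.3 + 102798.5 = 104694.8
ΣP(Jan 2013)·Q(Feb 2013) = 135.17×10 + 18989.32×5 = 1351.7 + 94946.6 = 96298.3
Index = 104694.8 / 96298.3 × 100 = 108.7193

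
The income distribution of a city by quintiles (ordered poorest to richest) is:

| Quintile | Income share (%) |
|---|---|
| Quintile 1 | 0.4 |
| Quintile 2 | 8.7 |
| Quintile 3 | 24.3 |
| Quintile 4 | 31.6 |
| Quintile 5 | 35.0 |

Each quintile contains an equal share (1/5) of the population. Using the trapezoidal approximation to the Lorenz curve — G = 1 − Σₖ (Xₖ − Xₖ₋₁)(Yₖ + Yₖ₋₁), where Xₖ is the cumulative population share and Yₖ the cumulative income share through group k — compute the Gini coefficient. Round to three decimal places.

0.368

Cumulative income shares Yₖ: 0.0040, 0.0910, 0.3340, 0.6500, 1.0000
Σ (Xₖ−Xₖ₋₁)(Yₖ+Yₖ₋₁) = (1/5)(0.0040+0.0000) + (1/5)(0.0910+0.0040) + (1/5)(0.3340+0.0910) + (1/5)(0.6500+0.3340) + (1/5)(1.0000+0.6500)
  = 0.0008 + 0.0190 + 0.0850 + 0.1968 + 0.3300 = 0.6316
G = 1 − 0.6316 = 0.3684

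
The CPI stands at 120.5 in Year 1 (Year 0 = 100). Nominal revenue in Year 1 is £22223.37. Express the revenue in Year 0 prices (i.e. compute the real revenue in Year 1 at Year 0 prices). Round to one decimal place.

Real = Nominal ÷ (Index/100) = 22223.37 ÷ (120.5/100)
     = 22223.37 ÷ 1.205 = 18442.6307

18442.6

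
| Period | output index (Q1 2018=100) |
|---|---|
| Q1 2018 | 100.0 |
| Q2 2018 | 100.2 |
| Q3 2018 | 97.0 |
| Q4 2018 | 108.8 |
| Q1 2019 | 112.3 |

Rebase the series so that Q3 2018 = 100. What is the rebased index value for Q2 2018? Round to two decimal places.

103.30

Rebased(Q2 2018) = 100.2 / 97.0 × 100 = 103.2990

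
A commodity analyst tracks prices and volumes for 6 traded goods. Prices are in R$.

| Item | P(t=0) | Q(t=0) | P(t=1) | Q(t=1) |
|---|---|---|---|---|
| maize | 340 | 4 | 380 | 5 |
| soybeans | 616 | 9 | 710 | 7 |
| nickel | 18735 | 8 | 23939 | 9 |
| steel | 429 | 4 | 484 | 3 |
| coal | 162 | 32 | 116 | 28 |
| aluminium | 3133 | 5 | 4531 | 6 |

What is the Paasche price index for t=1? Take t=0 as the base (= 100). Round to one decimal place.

Paasche price index uses current-period quantities as weights.
ΣP(t=1)·Q(t=1) = 380×5 + 710×7 + 23939×9 + 484×3 + 116×28 + 4531×6 = 1900 + 4970 + 215451 + 1452 + 3248 + 27186 = 254207
ΣP(t=0)·Q(t=1) = 340×5 + 616×7 + 18735×9 + 429×3 + 162×28 + 3133×6 = 1700 + 4312 + 168615 + 1287 + 4536 + 18798 = 199248
Index = 254207 / 199248 × 100 = 127.5832

127.6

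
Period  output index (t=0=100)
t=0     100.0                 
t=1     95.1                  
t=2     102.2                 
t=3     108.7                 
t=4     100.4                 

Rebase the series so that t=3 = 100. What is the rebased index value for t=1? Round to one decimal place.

Rebased(t=1) = 95.1 / 108.7 × 100 = 87.4885

87.5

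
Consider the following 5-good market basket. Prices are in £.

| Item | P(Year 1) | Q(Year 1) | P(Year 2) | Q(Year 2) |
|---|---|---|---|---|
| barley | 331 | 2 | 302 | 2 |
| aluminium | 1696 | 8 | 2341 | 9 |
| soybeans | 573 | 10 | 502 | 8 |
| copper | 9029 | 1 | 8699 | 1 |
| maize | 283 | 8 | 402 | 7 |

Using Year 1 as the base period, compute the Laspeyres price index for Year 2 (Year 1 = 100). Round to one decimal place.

Laspeyres price index uses base-period quantities as weights.
ΣP(Year 2)·Q(Year 1) = 302×2 + 2341×8 + 502×10 + 8699×1 + 402×8 = 604 + 18728 + 5020 + 8699 + 3216 = 36267
ΣP(Year 1)·Q(Year 1) = 331×2 + 1696×8 + 573×10 + 9029×1 + 283×8 = 662 + 13568 + 5730 + 9029 + 2264 = 31253
Index = 36267 / 31253 × 100 = 116.0433

116.0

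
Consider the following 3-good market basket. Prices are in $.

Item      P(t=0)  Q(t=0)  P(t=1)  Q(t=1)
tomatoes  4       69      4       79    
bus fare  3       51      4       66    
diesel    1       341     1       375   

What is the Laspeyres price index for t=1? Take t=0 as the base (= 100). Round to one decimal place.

106.6

Laspeyres price index uses base-period quantities as weights.
ΣP(t=1)·Q(t=0) = 4×69 + 4×51 + 1×341 = 276 + 204 + 341 = 821
ΣP(t=0)·Q(t=0) = 4×69 + 3×51 + 1×341 = 276 + 153 + 341 = 770
Index = 821 / 770 × 100 = 106.6234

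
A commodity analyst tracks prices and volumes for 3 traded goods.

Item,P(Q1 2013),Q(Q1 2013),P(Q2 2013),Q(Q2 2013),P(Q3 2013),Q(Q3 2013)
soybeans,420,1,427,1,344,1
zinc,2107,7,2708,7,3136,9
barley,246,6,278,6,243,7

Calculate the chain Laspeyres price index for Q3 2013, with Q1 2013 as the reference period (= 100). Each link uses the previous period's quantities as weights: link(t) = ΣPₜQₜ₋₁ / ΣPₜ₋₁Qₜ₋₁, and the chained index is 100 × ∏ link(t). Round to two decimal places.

Link Q1 2013→Q2 2013:
ΣP(Q2 2013)Q(Q1 2013) = 427×1 + 2708×7 + 278×6 = 427 + 18956 + 1668 = 21051
ΣP(Q1 2013)Q(Q1 2013) = 420×1 + 2107×7 + 246×6 = 420 + 14749 + 1476 = 16645
link = 21051/16645 = 1.264704
Link Q2 2013→Q3 2013:
ΣP(Q3 2013)Q(Q2 2013) = 344×1 + 3136×7 + 243×6 = 344 + 21952 + 1458 = 23754
ΣP(Q2 2013)Q(Q2 2013) = 427×1 + 2708×7 + 278×6 = 427 + 18956 + 1668 = 21051
link = 23754/21051 = 1.128402
Chained index = 100 × 1.264704 × 1.128402 = 142.7095

142.71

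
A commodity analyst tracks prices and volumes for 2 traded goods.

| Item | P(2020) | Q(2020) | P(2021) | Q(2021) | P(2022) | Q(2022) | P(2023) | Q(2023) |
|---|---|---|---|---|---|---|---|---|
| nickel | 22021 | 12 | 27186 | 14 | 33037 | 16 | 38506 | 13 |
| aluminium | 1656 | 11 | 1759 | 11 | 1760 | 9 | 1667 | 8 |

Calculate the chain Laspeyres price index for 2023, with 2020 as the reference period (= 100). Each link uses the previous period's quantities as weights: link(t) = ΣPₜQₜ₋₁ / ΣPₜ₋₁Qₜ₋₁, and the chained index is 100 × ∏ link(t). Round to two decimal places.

170.87

Link 2020→2021:
ΣP(2021)Q(2020) = 27186×12 + 1759×11 = 326232 + 19349 = 345581
ΣP(2020)Q(2020) = 22021×12 + 1656×11 = 264252 + 18216 = 282468
link = 345581/282468 = 1.223434
Link 2021→2022:
ΣP(2022)Q(2021) = 33037×14 + 1760×11 = 462518 + 19360 = 481878
ΣP(2021)Q(2021) = 27186×14 + 1759×11 = 380604 + 19349 = 399953
link = 481878/399953 = 1.204837
Link 2022→2023:
ΣP(2023)Q(2022) = 38506×16 + 1667×9 = 616096 + 15003 = 631099
ΣP(2022)Q(2022) = 33037×16 + 1760×9 = 528592 + 15840 = 544432
link = 631099/544432 = 1.159188
Chained index = 100 × 1.223434 × 1.204837 × 1.159188 = 170.8687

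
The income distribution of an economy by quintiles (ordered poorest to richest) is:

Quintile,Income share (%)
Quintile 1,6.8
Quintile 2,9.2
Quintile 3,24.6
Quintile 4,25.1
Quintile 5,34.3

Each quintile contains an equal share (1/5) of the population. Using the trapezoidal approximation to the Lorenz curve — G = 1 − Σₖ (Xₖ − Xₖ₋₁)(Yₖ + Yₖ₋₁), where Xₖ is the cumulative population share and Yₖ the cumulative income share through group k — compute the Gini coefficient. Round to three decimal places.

Cumulative income shares Yₖ: 0.0680, 0.1600, 0.4060, 0.6570, 1.0000
Σ (Xₖ−Xₖ₋₁)(Yₖ+Yₖ₋₁) = (1/5)(0.0680+0.0000) + (1/5)(0.1600+0.0680) + (1/5)(0.4060+0.1600) + (1/5)(0.6570+0.4060) + (1/5)(1.0000+0.6570)
  = 0.0136 + 0.0456 + 0.1132 + 0.2126 + 0.3314 = 0.7164
G = 1 − 0.7164 = 0.2836

0.284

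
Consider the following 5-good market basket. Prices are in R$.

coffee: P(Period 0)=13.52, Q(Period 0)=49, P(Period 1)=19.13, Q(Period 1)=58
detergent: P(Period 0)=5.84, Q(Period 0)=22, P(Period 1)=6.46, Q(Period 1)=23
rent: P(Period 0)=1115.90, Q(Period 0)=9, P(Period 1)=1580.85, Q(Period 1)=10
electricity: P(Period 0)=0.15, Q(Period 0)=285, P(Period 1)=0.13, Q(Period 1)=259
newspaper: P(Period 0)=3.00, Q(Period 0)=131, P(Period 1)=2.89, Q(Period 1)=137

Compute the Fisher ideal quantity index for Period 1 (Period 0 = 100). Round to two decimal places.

Laspeyres component (base-period weights):
ΣP(Period 0)Q(Period 1) = 13.52×58 + 5.84×23 + 1115.90×10 + 0.15×259 + 3.00×137 = 784.16 + 134.32 + 11159 + 38.85 + 411 = 12527.33
ΣP(Period 0)Q(Period 0) = 13.52×49 + 5.84×22 + 1115.90×9 + 0.15×285 + 3.00×131 = 662.48 + 128.48 + 10043.1 + 42.75 + 393 = 11269.81
L = 12527.33 / 11269.81 × 100 = 111.1583
Paasche component (current-period weights):
ΣP(Period 1)Q(Period 1) = 19.13×58 + 6.46×23 + 1580.85×10 + 0.13×259 + 2.89×137 = 1109.54 + 148.58 + 15808.5 + 33.67 + 395.93 = 17496.22
ΣP(Period 1)Q(Period 0) = 19.13×49 + 6.46×22 + 1580.85×9 + 0.13×285 + 2.89×131 = 937.37 + 142.12 + 14227.65 + 37.05 + 378.59 = 15722.78
P = 17496.22 / 15722.78 × 100 = 111.2794
Fisher = √(L × P) = √(111.1583 × 111.2794) = 111.2189

111.22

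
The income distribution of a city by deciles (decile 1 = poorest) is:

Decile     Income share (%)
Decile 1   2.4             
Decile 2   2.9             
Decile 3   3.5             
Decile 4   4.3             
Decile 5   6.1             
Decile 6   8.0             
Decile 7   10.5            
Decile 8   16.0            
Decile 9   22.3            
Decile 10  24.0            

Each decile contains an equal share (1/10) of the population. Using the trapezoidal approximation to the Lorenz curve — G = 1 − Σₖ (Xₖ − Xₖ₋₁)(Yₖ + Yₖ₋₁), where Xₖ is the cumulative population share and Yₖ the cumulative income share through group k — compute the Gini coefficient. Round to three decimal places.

0.413

Cumulative income shares Yₖ: 0.0240, 0.0530, 0.0880, 0.1310, 0.1920, 0.2720, 0.3770, 0.5370, 0.7600, 1.0000
Σ (Xₖ−Xₖ₋₁)(Yₖ+Yₖ₋₁) = (1/10)(0.0240+0.0000) + (1/10)(0.0530+0.0240) + (1/10)(0.0880+0.0530) + (1/10)(0.1310+0.0880) + (1/10)(0.1920+0.1310) + (1/10)(0.2720+0.1920) + (1/10)(0.3770+0.2720) + (1/10)(0.5370+0.3770) + (1/10)(0.7600+0.5370) + (1/10)(1.0000+0.7600)
  = 0.0024 + 0.0077 + 0.0141 + 0.0219 + 0.0323 + 0.0464 + 0.0649 + 0.0914 + 0.1297 + 0.1760 = 0.5868
G = 1 − 0.5868 = 0.4132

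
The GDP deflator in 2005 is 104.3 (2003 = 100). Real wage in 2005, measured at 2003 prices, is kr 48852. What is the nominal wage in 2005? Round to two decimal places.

Nominal = Real × (Index/100) = 48852 × (104.3/100)
        = 48852 × 1.043 = 50952.6360

50952.64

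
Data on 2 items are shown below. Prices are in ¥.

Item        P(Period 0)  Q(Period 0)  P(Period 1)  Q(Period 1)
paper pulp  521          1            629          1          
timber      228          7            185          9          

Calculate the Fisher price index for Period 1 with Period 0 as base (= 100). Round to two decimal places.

Laspeyres component (base-period weights):
ΣP(Period 1)Q(Period 0) = 629×1 + 185×7 = 629 + 1295 = 1924
ΣP(Period 0)Q(Period 0) = 521×1 + 228×7 = 521 + 1596 = 2117
L = 1924 / 2117 × 100 = 90.8833
Paasche component (current-period weights):
ΣP(Period 1)Q(Period 1) = 629×1 + 185×9 = 629 + 1665 = 2294
ΣP(Period 0)Q(Period 1) = 521×1 + 228×9 = 521 + 2052 = 2573
P = 2294 / 2573 × 100 = 89.1566
Fisher = √(L × P) = √(90.8833 × 89.1566) = 90.0158

90.02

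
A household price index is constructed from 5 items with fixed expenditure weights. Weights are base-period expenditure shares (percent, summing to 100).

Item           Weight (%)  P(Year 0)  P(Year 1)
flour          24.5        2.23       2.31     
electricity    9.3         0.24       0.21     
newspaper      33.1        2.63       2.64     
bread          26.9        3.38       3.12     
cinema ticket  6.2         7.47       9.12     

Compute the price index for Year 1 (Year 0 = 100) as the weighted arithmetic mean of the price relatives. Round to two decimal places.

99.14

flour: 24.5 × (2.31/2.23) = 24.5 × 1.035874 = 25.3789
electricity: 9.3 × (0.21/0.24) = 9.3 × 0.875000 = 8.1375
newspaper: 33.1 × (2.64/2.63) = 33.1 × 1.003802 = 33.2259
bread: 26.9 × (3.12/3.38) = 26.9 × 0.923077 = 24.8308
cinema ticket: 6.2 × (9.12/7.47) = 6.2 × 1.220884 = 7.5695
Index = Σ wᵢ·(p₁ᵢ/p₀ᵢ) = 25.3789 + 8.1375 + 33.2259 + 24.8308 + 7.5695 = 99.1425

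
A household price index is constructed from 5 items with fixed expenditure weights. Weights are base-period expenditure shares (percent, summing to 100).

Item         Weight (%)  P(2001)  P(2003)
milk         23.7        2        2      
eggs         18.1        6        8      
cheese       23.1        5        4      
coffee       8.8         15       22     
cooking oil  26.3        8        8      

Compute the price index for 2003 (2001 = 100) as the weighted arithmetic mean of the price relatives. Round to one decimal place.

105.5

milk: 23.7 × (2/2) = 23.7 × 1.000000 = 23.7000
eggs: 18.1 × (8/6) = 18.1 × 1.333333 = 24.1333
cheese: 23.1 × (4/5) = 23.1 × 0.800000 = 18.4800
coffee: 8.8 × (22/15) = 8.8 × 1.466667 = 12.9067
cooking oil: 26.3 × (8/8) = 26.3 × 1.000000 = 26.3000
Index = Σ wᵢ·(p₁ᵢ/p₀ᵢ) = 23.7000 + 24.1333 + 18.4800 + 12.9067 + 26.3000 = 105.5200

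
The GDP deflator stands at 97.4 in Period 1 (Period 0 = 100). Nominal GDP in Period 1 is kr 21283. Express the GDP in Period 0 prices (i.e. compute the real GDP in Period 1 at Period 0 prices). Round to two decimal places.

21851.13

Real = Nominal ÷ (Index/100) = 21283 ÷ (97.4/100)
     = 21283 ÷ 0.974 = 21851.1294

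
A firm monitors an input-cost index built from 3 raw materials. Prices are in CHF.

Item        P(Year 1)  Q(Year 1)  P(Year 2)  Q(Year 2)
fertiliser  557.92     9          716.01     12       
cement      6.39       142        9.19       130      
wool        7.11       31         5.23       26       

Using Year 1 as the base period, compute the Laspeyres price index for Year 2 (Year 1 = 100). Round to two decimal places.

128.66

Laspeyres price index uses base-period quantities as weights.
ΣP(Year 2)·Q(Year 1) = 716.01×9 + 9.19×142 + 5.23×31 = 6444.09 + 1304.98 + 162.13 = 7911.2
ΣP(Year 1)·Q(Year 1) = 557.92×9 + 6.39×142 + 7.11×31 = 5021.28 + 907.38 + 220.41 = 6149.07
Index = 7911.2 / 6149.07 × 100 = 128.6569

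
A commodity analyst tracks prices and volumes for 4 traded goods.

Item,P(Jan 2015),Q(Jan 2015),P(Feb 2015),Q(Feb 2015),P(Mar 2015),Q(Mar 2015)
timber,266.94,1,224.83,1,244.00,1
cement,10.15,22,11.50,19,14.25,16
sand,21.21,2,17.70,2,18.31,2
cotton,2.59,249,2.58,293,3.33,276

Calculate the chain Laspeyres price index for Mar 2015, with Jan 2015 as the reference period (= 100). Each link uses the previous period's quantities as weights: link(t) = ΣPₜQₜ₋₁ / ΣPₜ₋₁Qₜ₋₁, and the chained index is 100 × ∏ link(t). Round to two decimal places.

Link Jan 2015→Feb 2015:
ΣP(Feb 2015)Q(Jan 2015) = 224.83×1 + 11.50×22 + 17.70×2 + 2.58×249 = 224.83 + 253 + 35.4 + 642.42 = 1155.65
ΣP(Jan 2015)Q(Jan 2015) = 266.94×1 + 10.15×22 + 21.21×2 + 2.59×249 = 266.94 + 223.3 + 42.42 + 644.91 = 1177.57
link = 1155.65/1177.57 = 0.981385
Link Feb 2015→Mar 2015:
ΣP(Mar 2015)Q(Feb 2015) = 244.00×1 + 14.25×19 + 18.31×2 + 3.33×293 = 244 + 270.75 + 36.62 + 975.69 = 1527.06
ΣP(Feb 2015)Q(Feb 2015) = 224.83×1 + 11.50×19 + 17.70×2 + 2.58×293 = 224.83 + 218.5 + 35.4 + 755.94 = 1234.67
link = 1527.06/1234.67 = 1.236816
Chained index = 100 × 0.981385 × 1.236816 = 121.3793

121.38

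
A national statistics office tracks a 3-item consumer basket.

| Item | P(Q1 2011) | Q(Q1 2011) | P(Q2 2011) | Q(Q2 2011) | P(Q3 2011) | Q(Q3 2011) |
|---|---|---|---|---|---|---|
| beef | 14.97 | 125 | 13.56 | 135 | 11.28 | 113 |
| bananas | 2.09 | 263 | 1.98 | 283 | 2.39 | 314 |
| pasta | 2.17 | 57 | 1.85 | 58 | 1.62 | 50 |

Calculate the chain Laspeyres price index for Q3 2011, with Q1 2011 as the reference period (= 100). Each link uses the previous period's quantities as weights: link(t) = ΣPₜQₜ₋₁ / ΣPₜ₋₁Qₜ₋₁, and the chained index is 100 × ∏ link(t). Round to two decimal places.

Link Q1 2011→Q2 2011:
ΣP(Q2 2011)Q(Q1 2011) = 13.56×125 + 1.98×263 + 1.85×57 = 1695 + 520.74 + 105.45 = 2321.19
ΣP(Q1 2011)Q(Q1 2011) = 14.97×125 + 2.09×263 + 2.17×57 = 1871.25 + 549.67 + 123.69 = 2544.61
link = 2321.19/2544.61 = 0.912199
Link Q2 2011→Q3 2011:
ΣP(Q3 2011)Q(Q2 2011) = 11.28×135 + 2.39×283 + 1.62×58 = 1522.8 + 676.37 + 93.96 = 2293.13
ΣP(Q2 2011)Q(Q2 2011) = 13.56×135 + 1.98×283 + 1.85×58 = 1830.6 + 560.34 + 107.3 = 2498.24
link = 2293.13/2498.24 = 0.917898
Chained index = 100 × 0.912199 × 0.917898 = 83.7306

83.73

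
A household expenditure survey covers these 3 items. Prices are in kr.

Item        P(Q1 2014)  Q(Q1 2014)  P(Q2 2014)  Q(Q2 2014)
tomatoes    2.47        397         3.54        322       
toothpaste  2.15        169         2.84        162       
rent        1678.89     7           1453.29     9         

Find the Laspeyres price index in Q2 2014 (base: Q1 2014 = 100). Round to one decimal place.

92.1

Laspeyres price index uses base-period quantities as weights.
ΣP(Q2 2014)·Q(Q1 2014) = 3.54×397 + 2.84×169 + 1453.29×7 = 1405.38 + 479.96 + 10173.03 = 12058.37
ΣP(Q1 2014)·Q(Q1 2014) = 2.47×397 + 2.15×169 + 1678.89×7 = 980.59 + 363.35 + 11752.23 = 13096.17
Index = 12058.37 / 13096.17 × 100 = 92.0755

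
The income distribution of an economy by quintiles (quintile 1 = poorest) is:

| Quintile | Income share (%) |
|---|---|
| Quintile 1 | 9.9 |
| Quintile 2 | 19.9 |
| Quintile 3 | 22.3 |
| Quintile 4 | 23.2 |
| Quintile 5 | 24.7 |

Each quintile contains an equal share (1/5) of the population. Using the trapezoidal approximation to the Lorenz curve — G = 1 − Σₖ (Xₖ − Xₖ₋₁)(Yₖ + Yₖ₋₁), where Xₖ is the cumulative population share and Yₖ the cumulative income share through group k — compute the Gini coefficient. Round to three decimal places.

0.132

Cumulative income shares Yₖ: 0.0990, 0.2980, 0.5210, 0.7530, 1.0000
Σ (Xₖ−Xₖ₋₁)(Yₖ+Yₖ₋₁) = (1/5)(0.0990+0.0000) + (1/5)(0.2980+0.0990) + (1/5)(0.5210+0.2980) + (1/5)(0.7530+0.5210) + (1/5)(1.0000+0.7530)
  = 0.0198 + 0.0794 + 0.1638 + 0.2548 + 0.3506 = 0.8684
G = 1 − 0.8684 = 0.1316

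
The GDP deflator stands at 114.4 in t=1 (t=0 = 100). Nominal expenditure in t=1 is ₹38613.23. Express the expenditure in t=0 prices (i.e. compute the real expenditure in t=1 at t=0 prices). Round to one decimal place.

33752.8

Real = Nominal ÷ (Index/100) = 38613.23 ÷ (114.4/100)
     = 38613.23 ÷ 1.144 = 33752.8234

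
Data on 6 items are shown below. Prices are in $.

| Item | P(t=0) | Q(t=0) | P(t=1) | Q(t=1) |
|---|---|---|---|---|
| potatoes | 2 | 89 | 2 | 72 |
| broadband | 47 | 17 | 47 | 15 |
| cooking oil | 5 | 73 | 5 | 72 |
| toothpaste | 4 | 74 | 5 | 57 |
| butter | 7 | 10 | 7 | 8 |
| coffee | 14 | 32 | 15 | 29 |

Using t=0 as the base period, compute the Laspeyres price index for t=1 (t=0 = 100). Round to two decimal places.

104.92

Laspeyres price index uses base-period quantities as weights.
ΣP(t=1)·Q(t=0) = 2×89 + 47×17 + 5×73 + 5×74 + 7×10 + 15×32 = 178 + 799 + 365 + 370 + 70 + 480 = 2262
ΣP(t=0)·Q(t=0) = 2×89 + 47×17 + 5×73 + 4×74 + 7×10 + 14×32 = 178 + 799 + 365 + 296 + 70 + 448 = 2156
Index = 2262 / 2156 × 100 = 104.9165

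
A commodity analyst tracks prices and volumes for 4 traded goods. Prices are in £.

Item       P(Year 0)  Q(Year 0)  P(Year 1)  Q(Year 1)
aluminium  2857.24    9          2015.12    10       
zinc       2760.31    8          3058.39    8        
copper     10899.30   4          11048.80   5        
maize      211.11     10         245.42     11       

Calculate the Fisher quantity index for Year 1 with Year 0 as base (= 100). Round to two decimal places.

Laspeyres component (base-period weights):
ΣP(Year 0)Q(Year 1) = 2857.24×10 + 2760.31×8 + 10899.30×5 + 211.11×11 = 28572.4 + 22082.48 + 54496.5 + 2322.21 = 107473.59
ΣP(Year 0)Q(Year 0) = 2857.24×9 + 2760.31×8 + 10899.30×4 + 211.11×10 = 25715.16 + 22082.48 + 43597.2 + 2111.1 = 93505.94
L = 107473.59 / 93505.94 × 100 = 114.9377
Paasche component (current-period weights):
ΣP(Year 1)Q(Year 1) = 2015.12×10 + 3058.39×8 + 11048.80×5 + 245.42×11 = 20151.2 + 24467.12 + 55244 + 2699.62 = 102561.94
ΣP(Year 1)Q(Year 0) = 2015.12×9 + 3058.39×8 + 11048.80×4 + 245.42×10 = 18136.08 + 24467.12 + 44195.2 + 2454.2 = 89252.6
P = 102561.94 / 89252.6 × 100 = 114.9120
Fisher = √(L × P) = √(114.9377 × 114.9120) = 114.9249

114.92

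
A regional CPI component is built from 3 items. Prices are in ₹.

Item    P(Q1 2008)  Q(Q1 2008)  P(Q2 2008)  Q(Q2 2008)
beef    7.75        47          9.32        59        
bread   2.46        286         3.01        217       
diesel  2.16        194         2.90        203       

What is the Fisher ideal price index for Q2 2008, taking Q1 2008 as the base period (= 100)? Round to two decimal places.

Laspeyres component (base-period weights):
ΣP(Q2 2008)Q(Q1 2008) = 9.32×47 + 3.01×286 + 2.90×194 = 438.04 + 860.86 + 562.6 = 1861.5
ΣP(Q1 2008)Q(Q1 2008) = 7.75×47 + 2.46×286 + 2.16×194 = 364.25 + 703.56 + 419.04 = 1486.85
L = 1861.5 / 1486.85 × 100 = 125.1976
Paasche component (current-period weights):
ΣP(Q2 2008)Q(Q2 2008) = 9.32×59 + 3.01×217 + 2.90×203 = 549.88 + 653.17 + 588.7 = 1791.75
ΣP(Q1 2008)Q(Q2 2008) = 7.75×59 + 2.46×217 + 2.16×203 = 457.25 + 533.82 + 438.48 = 1429.55
P = 1791.75 / 1429.55 × 100 = 125.3366
Fisher = √(L × P) = √(125.1976 × 125.3366) = 125.2671

125.27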